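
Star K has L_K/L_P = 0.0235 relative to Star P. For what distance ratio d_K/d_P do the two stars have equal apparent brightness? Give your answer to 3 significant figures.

0.153

Equal flux requires L_K/d_K² = L_P/d_P², so d_K/d_P = √(L_K/L_P)
= √(0.0235) = 0.1533.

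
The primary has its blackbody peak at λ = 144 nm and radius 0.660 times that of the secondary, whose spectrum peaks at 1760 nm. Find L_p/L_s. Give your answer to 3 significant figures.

9.72×10^3

Wien's law gives T ∝ 1/λ_max, so T_p/T_s = λ_s/λ_p = 1760/144 = 12.22.
Then L ∝ R²T⁴ gives L_p/L_s = (0.660)² × (12.22)⁴ = 0.4356 × 2.232×10^4 = 9720.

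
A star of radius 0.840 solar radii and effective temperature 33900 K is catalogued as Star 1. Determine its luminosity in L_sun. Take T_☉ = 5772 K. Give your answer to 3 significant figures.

840 L_sun

L/L_☉ = (R/R_☉)² (T/T_☉)⁴ = (0.840)² × (33900/5772)⁴
       = 0.7056 × (5.873)⁴ = 0.7056 × 1190 = 839.6.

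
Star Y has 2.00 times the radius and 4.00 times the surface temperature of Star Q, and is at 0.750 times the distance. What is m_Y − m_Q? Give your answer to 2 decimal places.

L_Y/L_Q = (2.00)²(4.00)⁴ = 1024.
F_Y/F_Q = (L_Y/L_Q)/(d_Y/d_Q)² = 1024/0.5625 = 1820.
m_Y − m_Q = −2.5 log₁₀(1820) = -8.15.

-8.15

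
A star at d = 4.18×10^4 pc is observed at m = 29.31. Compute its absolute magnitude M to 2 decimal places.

11.20

M = m − 5 log₁₀(d/10 pc) = 29.31 − 5 log₁₀(4.18×10^4/10)
  = 29.31 − 5 × 3.621 = 29.31 − 18.11 = 11.20.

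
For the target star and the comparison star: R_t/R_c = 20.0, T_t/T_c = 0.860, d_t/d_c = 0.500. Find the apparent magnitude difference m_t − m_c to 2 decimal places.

-7.36

L_t/L_c = (20.0)²(0.860)⁴ = 218.8.
F_t/F_c = (L_t/L_c)/(d_t/d_c)² = 218.8/0.2500 = 875.2.
m_t − m_c = −2.5 log₁₀(875.2) = -7.36.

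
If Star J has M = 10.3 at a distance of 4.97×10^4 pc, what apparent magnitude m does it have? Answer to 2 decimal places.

28.78

m = M + 5 log₁₀(d/10 pc) = 10.3 + 5 log₁₀(4.97×10^4/10)
  = 10.3 + 5 × 3.696 = 10.3 + 18.48 = 28.78.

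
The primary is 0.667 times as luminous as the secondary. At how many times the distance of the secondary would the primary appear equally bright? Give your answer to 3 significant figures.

Equal flux requires L_p/d_p² = L_s/d_s², so d_p/d_s = √(L_p/L_s)
= √(0.667) = 0.8167.

0.817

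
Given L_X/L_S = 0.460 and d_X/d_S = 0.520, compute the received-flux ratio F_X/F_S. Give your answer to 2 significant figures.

1.7

F = L/(4πd²), so F_X/F_S = (L_X/L_S) / (d_X/d_S)²
= 0.460 / (0.520)² = 0.460 / 0.2704 = 1.701.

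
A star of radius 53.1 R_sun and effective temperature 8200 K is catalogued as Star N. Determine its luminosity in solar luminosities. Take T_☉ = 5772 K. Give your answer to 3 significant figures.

1.15×10^4 solar luminosities

L/L_☉ = (R/R_☉)² (T/T_☉)⁴ = (53.1)² × (8200/5772)⁴
       = 2820 × (1.421)⁴ = 2820 × 4.073 = 1.149×10^4.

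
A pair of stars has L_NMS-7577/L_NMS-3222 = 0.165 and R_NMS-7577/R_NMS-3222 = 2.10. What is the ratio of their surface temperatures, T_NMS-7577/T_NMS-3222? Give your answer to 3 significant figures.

L ∝ R²T⁴ gives T ∝ (L/R²)^(1/4), so
T_NMS-7577/T_NMS-3222 = (0.165 / 2.10²)^(1/4) = (0.03741)^(1/4) = 0.4398.

0.440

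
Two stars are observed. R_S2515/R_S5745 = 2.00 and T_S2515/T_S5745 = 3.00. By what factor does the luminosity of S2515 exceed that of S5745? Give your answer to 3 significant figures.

From the Stefan–Boltzmann law, L ∝ R²T⁴, so
L_S2515/L_S5745 = (R_S2515/R_S5745)² (T_S2515/T_S5745)⁴ = (2.00)² × (3.00)⁴ = 4.000 × 81.00 = 324.0.

324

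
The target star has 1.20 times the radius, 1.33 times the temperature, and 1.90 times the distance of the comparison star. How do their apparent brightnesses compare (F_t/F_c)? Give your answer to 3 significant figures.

1.25

L_t/L_c = (R_t/R_c)²(T_t/T_c)⁴ = (1.20)² × (1.33)⁴ = 4.506.
F_t/F_c = (L_t/L_c)/(d_t/d_c)² = 4.506 / (1.90)² = 1.248.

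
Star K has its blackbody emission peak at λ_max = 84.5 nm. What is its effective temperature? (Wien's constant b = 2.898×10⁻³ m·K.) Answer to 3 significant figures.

T = b/λ_max = 2.898×10⁻³ / (84.5×10⁻⁹) = 3.430×10^4 K.

3.43×10^4 K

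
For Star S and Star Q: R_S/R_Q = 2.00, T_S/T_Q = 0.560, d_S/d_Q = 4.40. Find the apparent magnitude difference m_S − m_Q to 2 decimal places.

4.23

L_S/L_Q = (2.00)²(0.560)⁴ = 0.3934.
F_S/F_Q = (L_S/L_Q)/(d_S/d_Q)² = 0.3934/19.36 = 0.02032.
m_S − m_Q = −2.5 log₁₀(0.02032) = 4.23.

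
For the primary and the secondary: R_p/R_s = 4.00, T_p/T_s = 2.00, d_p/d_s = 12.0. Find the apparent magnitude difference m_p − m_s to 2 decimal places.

L_p/L_s = (4.00)²(2.00)⁴ = 256.0.
F_p/F_s = (L_p/L_s)/(d_p/d_s)² = 256.0/144.0 = 1.778.
m_p − m_s = −2.5 log₁₀(1.778) = -0.62.

-0.62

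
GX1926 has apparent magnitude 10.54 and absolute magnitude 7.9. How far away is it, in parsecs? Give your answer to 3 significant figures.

m − M = 5 log₁₀(d/10 pc)
10.54 − (7.9) = 2.64 = 5 log₁₀(d/10)
d = 10 × 10^(2.64/5) = 10 × 10^0.528 = 33.73 pc.

33.7 pc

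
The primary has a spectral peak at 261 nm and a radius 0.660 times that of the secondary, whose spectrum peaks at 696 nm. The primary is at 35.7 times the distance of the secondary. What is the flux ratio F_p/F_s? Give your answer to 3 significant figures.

Wien's law: T_p/T_s = λ_s/λ_p = 696/261 = 2.667.
L_p/L_s = (R_p/R_s)²(T_p/T_s)⁴ = (0.660)²(2.667)⁴ = 22.03.
F_p/F_s = (L_p/L_s)/(d_p/d_s)² = 22.03/(35.7)² = 0.01728.

0.0173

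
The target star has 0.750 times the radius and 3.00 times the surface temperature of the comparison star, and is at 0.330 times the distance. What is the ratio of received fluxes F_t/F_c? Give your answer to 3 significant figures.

L_t/L_c = (R_t/R_c)²(T_t/T_c)⁴ = (0.750)² × (3.00)⁴ = 45.56.
F_t/F_c = (L_t/L_c)/(d_t/d_c)² = 45.56 / (0.330)² = 418.4.

418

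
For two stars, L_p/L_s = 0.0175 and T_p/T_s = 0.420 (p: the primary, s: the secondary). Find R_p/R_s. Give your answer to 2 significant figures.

0.75

L ∝ R²T⁴ gives R ∝ √L / T², so
R_p/R_s = √(0.0175) / (0.420)² = 0.1323 / 0.1764 = 0.7499.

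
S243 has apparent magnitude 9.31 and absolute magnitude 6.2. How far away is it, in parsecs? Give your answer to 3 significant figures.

m − M = 5 log₁₀(d/10 pc)
9.31 − (6.2) = 3.11 = 5 log₁₀(d/10)
d = 10 × 10^(3.11/5) = 10 × 10^0.622 = 41.88 pc.

41.9 pc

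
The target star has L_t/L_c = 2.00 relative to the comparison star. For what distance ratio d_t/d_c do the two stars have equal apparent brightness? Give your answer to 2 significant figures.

Equal flux requires L_t/d_t² = L_c/d_c², so d_t/d_c = √(L_t/L_c)
= √(2.00) = 1.414.

1.4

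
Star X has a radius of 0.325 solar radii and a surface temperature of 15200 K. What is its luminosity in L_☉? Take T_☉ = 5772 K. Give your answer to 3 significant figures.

5.08 L_☉

L/L_☉ = (R/R_☉)² (T/T_☉)⁴ = (0.325)² × (15200/5772)⁴
       = 0.1056 × (2.633)⁴ = 0.1056 × 48.09 = 5.080.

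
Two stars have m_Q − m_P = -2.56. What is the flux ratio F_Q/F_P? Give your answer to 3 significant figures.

F_Q/F_P = 10^(−(m_Q − m_P)/2.5) = 10^(2.56/2.5) = 10^1.024 = 10.57.

10.6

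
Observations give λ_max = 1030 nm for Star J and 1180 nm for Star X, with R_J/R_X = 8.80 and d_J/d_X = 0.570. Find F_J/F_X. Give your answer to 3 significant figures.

Wien's law: T_J/T_X = λ_X/λ_J = 1180/1030 = 1.146.
L_J/L_X = (R_J/R_X)²(T_J/T_X)⁴ = (8.80)²(1.146)⁴ = 133.4.
F_J/F_X = (L_J/L_X)/(d_J/d_X)² = 133.4/(0.570)² = 410.6.

411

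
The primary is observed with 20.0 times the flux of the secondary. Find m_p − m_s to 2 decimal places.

m_p − m_s = −2.5 log₁₀(F_p/F_s) = −2.5 log₁₀(20.0) = −2.5 × (1.301) = -3.253.

-3.25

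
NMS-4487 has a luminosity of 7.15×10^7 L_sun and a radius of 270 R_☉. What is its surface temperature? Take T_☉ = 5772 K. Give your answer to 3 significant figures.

T/T_☉ = (L/L_☉)^(1/4) / (R/R_☉)^(1/2)
T = 5772 × (7.15×10^7)^(1/4) / √(270) = 5772 × 91.96 / 16.43 = 3.230×10^4 K.

3.23×10^4 K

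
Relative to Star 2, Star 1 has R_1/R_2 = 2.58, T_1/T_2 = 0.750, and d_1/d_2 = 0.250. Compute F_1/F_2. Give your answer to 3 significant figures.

33.7

L_1/L_2 = (R_1/R_2)²(T_1/T_2)⁴ = (2.58)² × (0.750)⁴ = 2.106.
F_1/F_2 = (L_1/L_2)/(d_1/d_2)² = 2.106 / (0.250)² = 33.70.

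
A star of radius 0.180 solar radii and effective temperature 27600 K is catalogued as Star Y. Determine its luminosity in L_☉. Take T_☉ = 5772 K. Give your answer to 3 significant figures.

L/L_☉ = (R/R_☉)² (T/T_☉)⁴ = (0.180)² × (27600/5772)⁴
       = 0.03240 × (4.782)⁴ = 0.03240 × 522.8 = 16.94.

16.9 L_☉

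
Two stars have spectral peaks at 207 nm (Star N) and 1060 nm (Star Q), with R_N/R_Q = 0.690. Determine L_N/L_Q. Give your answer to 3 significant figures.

Wien's law gives T ∝ 1/λ_max, so T_N/T_Q = λ_Q/λ_N = 1060/207 = 5.121.
Then L ∝ R²T⁴ gives L_N/L_Q = (0.690)² × (5.121)⁴ = 0.4761 × 687.6 = 327.4.

327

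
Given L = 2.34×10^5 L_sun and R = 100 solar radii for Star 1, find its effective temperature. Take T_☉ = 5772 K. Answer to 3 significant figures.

1.27×10^4 K

T/T_☉ = (L/L_☉)^(1/4) / (R/R_☉)^(1/2)
T = 5772 × (2.34×10^5)^(1/4) / √(100) = 5772 × 21.99 / 10.00 = 1.269×10^4 K.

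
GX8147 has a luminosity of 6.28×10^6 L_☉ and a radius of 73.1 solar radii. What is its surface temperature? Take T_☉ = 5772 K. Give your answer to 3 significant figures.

T/T_☉ = (L/L_☉)^(1/4) / (R/R_☉)^(1/2)
T = 5772 × (6.28×10^6)^(1/4) / √(73.1) = 5772 × 50.06 / 8.550 = 3.380×10^4 K.

3.38×10^4 K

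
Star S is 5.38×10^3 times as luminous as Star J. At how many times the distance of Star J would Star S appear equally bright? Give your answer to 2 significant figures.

73

Equal flux requires L_S/d_S² = L_J/d_J², so d_S/d_J = √(L_S/L_J)
= √(5.38×10^3) = 73.35.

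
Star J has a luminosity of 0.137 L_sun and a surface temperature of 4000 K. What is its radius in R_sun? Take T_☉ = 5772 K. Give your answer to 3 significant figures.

0.771 R_sun

R/R_☉ = √(L/L_☉) / (T/T_☉)² = √(0.137) / (0.6930)²
       = 0.3701 / 0.4802 = 0.7707.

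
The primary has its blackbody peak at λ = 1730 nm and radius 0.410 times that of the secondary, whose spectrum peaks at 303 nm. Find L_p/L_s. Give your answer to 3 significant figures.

Wien's law gives T ∝ 1/λ_max, so T_p/T_s = λ_s/λ_p = 303/1730 = 0.1751.
Then L ∝ R²T⁴ gives L_p/L_s = (0.410)² × (0.1751)⁴ = 0.1681 × 9.410×10^-4 = 1.582×10^-4.

1.58×10^-4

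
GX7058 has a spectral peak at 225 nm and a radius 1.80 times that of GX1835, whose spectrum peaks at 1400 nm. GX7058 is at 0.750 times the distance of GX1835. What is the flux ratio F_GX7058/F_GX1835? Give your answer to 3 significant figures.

8.63×10^3

Wien's law: T_GX7058/T_GX1835 = λ_GX1835/λ_GX7058 = 1400/225 = 6.222.
L_GX7058/L_GX1835 = (R_GX7058/R_GX1835)²(T_GX7058/T_GX1835)⁴ = (1.80)²(6.222)⁴ = 4857.
F_GX7058/F_GX1835 = (L_GX7058/L_GX1835)/(d_GX7058/d_GX1835)² = 4857/(0.750)² = 8634.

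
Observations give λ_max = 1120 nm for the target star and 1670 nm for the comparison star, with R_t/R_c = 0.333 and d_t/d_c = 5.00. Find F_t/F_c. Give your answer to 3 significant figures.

Wien's law: T_t/T_c = λ_c/λ_t = 1670/1120 = 1.491.
L_t/L_c = (R_t/R_c)²(T_t/T_c)⁴ = (0.333)²(1.491)⁴ = 0.5481.
F_t/F_c = (L_t/L_c)/(d_t/d_c)² = 0.5481/(5.00)² = 0.02193.

0.0219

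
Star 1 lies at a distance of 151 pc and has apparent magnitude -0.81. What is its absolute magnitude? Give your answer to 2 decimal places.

M = m − 5 log₁₀(d/10 pc) = -0.81 − 5 log₁₀(151/10)
  = -0.81 − 5 × 1.179 = -0.81 − 5.89 = -6.70.

-6.70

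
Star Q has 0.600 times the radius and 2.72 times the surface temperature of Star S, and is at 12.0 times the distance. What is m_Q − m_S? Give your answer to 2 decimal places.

L_Q/L_S = (0.600)²(2.72)⁴ = 19.71.
F_Q/F_S = (L_Q/L_S)/(d_Q/d_S)² = 19.71/144.0 = 0.1368.
m_Q − m_S = −2.5 log₁₀(0.1368) = 2.16.

2.16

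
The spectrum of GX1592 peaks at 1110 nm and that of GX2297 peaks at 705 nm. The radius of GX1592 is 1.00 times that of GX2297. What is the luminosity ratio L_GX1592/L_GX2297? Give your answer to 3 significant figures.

Wien's law gives T ∝ 1/λ_max, so T_GX1592/T_GX2297 = λ_GX2297/λ_GX1592 = 705/1110 = 0.6351.
Then L ∝ R²T⁴ gives L_GX1592/L_GX2297 = (1.00)² × (0.6351)⁴ = 1.000 × 0.1627 = 0.1627.

0.163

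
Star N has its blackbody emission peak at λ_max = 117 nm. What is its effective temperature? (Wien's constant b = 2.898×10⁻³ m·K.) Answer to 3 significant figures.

T = b/λ_max = 2.898×10⁻³ / (117×10⁻⁹) = 2.477×10^4 K.

2.48×10^4 K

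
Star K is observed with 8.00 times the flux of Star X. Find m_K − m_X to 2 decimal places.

-2.26

m_K − m_X = −2.5 log₁₀(F_K/F_X) = −2.5 log₁₀(8.00) = −2.5 × (0.903) = -2.258.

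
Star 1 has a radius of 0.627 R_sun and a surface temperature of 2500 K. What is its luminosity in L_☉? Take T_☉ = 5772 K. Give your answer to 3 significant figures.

L/L_☉ = (R/R_☉)² (T/T_☉)⁴ = (0.627)² × (2500/5772)⁴
       = 0.3931 × (0.4331)⁴ = 0.3931 × 0.03519 = 0.01384.

0.0138 L_☉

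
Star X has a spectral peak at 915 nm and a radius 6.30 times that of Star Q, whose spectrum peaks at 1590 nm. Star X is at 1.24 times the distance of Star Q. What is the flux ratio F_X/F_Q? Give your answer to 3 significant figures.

235

Wien's law: T_X/T_Q = λ_Q/λ_X = 1590/915 = 1.738.
L_X/L_Q = (R_X/R_Q)²(T_X/T_Q)⁴ = (6.30)²(1.738)⁴ = 361.9.
F_X/F_Q = (L_X/L_Q)/(d_X/d_Q)² = 361.9/(1.24)² = 235.4.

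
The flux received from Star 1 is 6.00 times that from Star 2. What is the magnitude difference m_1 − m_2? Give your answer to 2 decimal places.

-1.95

m_1 − m_2 = −2.5 log₁₀(F_1/F_2) = −2.5 log₁₀(6.00) = −2.5 × (0.778) = -1.945.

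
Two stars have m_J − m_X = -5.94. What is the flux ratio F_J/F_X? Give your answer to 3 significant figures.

238

F_J/F_X = 10^(−(m_J − m_X)/2.5) = 10^(5.94/2.5) = 10^2.376 = 237.7.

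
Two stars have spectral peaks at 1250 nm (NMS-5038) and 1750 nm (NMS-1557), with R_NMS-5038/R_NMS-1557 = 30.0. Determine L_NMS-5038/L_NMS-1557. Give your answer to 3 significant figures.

3.46×10^3

Wien's law gives T ∝ 1/λ_max, so T_NMS-5038/T_NMS-1557 = λ_NMS-1557/λ_NMS-5038 = 1750/1250 = 1.400.
Then L ∝ R²T⁴ gives L_NMS-5038/L_NMS-1557 = (30.0)² × (1.400)⁴ = 900.0 × 3.842 = 3457.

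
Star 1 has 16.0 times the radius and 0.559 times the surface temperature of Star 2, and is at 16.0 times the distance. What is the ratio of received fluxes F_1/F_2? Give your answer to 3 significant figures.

L_1/L_2 = (R_1/R_2)²(T_1/T_2)⁴ = (16.0)² × (0.559)⁴ = 25.00.
F_1/F_2 = (L_1/L_2)/(d_1/d_2)² = 25.00 / (16.0)² = 0.09764.

0.0976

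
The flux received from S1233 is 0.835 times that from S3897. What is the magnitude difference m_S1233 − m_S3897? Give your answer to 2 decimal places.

0.20

m_S1233 − m_S3897 = −2.5 log₁₀(F_S1233/F_S3897) = −2.5 log₁₀(0.835) = −2.5 × (-0.078) = 0.196.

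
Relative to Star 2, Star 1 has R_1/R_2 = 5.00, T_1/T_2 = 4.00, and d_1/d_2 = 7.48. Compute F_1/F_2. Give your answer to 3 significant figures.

114

L_1/L_2 = (R_1/R_2)²(T_1/T_2)⁴ = (5.00)² × (4.00)⁴ = 6400.
F_1/F_2 = (L_1/L_2)/(d_1/d_2)² = 6400 / (7.48)² = 114.4.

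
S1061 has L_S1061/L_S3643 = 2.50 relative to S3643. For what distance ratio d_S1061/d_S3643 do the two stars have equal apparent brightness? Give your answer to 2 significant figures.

1.6

Equal flux requires L_S1061/d_S1061² = L_S3643/d_S3643², so d_S1061/d_S3643 = √(L_S1061/L_S3643)
= √(2.50) = 1.581.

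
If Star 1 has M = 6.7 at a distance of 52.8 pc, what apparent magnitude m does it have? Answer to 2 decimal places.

10.31

m = M + 5 log₁₀(d/10 pc) = 6.7 + 5 log₁₀(52.8/10)
  = 6.7 + 5 × 0.723 = 6.7 + 3.61 = 10.31.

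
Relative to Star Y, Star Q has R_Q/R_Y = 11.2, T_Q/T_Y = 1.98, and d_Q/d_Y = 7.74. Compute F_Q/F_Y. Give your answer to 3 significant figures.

L_Q/L_Y = (R_Q/R_Y)²(T_Q/T_Y)⁴ = (11.2)² × (1.98)⁴ = 1928.
F_Q/F_Y = (L_Q/L_Y)/(d_Q/d_Y)² = 1928 / (7.74)² = 32.18.

32.2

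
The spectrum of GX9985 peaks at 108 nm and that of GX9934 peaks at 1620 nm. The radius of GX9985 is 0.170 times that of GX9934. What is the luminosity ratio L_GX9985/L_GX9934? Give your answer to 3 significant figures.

Wien's law gives T ∝ 1/λ_max, so T_GX9985/T_GX9934 = λ_GX9934/λ_GX9985 = 1620/108 = 15.00.
Then L ∝ R²T⁴ gives L_GX9985/L_GX9934 = (0.170)² × (15.00)⁴ = 0.02890 × 5.062×10^4 = 1463.

1.46×10^3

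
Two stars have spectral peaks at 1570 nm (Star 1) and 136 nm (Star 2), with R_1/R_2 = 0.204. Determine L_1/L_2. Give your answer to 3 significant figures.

Wien's law gives T ∝ 1/λ_max, so T_1/T_2 = λ_2/λ_1 = 136/1570 = 0.08662.
Then L ∝ R²T⁴ gives L_1/L_2 = (0.204)² × (0.08662)⁴ = 0.04162 × 5.631×10^-5 = 2.343×10^-6.

2.34×10^-6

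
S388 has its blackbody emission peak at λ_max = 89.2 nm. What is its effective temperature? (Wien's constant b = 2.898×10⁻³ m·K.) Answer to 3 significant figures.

3.25×10^4 K

T = b/λ_max = 2.898×10⁻³ / (89.2×10⁻⁹) = 3.249×10^4 K.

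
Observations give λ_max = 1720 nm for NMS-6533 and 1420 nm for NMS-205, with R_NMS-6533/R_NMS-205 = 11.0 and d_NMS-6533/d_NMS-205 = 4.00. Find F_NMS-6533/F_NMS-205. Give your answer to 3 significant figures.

Wien's law: T_NMS-6533/T_NMS-205 = λ_NMS-205/λ_NMS-6533 = 1420/1720 = 0.8256.
L_NMS-6533/L_NMS-205 = (R_NMS-6533/R_NMS-205)²(T_NMS-6533/T_NMS-205)⁴ = (11.0)²(0.8256)⁴ = 56.21.
F_NMS-6533/F_NMS-205 = (L_NMS-6533/L_NMS-205)/(d_NMS-6533/d_NMS-205)² = 56.21/(4.00)² = 3.513.

3.51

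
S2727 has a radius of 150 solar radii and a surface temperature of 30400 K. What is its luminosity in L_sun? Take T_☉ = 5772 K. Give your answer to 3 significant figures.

1.73×10^7 L_sun

L/L_☉ = (R/R_☉)² (T/T_☉)⁴ = (150)² × (30400/5772)⁴
       = 2.250×10^4 × (5.267)⁴ = 2.250×10^4 × 769.5 = 1.731×10^7.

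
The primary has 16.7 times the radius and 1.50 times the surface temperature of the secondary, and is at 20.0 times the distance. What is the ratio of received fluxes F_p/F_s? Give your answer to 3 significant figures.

3.53

L_p/L_s = (R_p/R_s)²(T_p/T_s)⁴ = (16.7)² × (1.50)⁴ = 1412.
F_p/F_s = (L_p/L_s)/(d_p/d_s)² = 1412 / (20.0)² = 3.530.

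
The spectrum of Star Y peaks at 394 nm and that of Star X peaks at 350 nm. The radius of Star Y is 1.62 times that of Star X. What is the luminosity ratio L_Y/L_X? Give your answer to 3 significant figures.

1.63

Wien's law gives T ∝ 1/λ_max, so T_Y/T_X = λ_X/λ_Y = 350/394 = 0.8883.
Then L ∝ R²T⁴ gives L_Y/L_X = (1.62)² × (0.8883)⁴ = 2.624 × 0.6227 = 1.634.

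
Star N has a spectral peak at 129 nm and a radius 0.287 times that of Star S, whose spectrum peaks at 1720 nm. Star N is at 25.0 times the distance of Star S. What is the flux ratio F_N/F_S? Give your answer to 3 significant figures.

4.17

Wien's law: T_N/T_S = λ_S/λ_N = 1720/129 = 13.33.
L_N/L_S = (R_N/R_S)²(T_N/T_S)⁴ = (0.287)²(13.33)⁴ = 2603.
F_N/F_S = (L_N/L_S)/(d_N/d_S)² = 2603/(25.0)² = 4.165.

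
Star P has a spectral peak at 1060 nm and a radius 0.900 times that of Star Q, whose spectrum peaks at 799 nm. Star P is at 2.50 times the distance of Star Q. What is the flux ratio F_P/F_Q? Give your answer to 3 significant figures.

Wien's law: T_P/T_Q = λ_Q/λ_P = 799/1060 = 0.7538.
L_P/L_Q = (R_P/R_Q)²(T_P/T_Q)⁴ = (0.900)²(0.7538)⁴ = 0.2615.
F_P/F_Q = (L_P/L_Q)/(d_P/d_Q)² = 0.2615/(2.50)² = 0.04184.

0.0418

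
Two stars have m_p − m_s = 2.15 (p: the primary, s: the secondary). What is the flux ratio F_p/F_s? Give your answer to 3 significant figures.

0.138

F_p/F_s = 10^(−(m_p − m_s)/2.5) = 10^(-2.15/2.5) = 10^-0.860 = 0.1380.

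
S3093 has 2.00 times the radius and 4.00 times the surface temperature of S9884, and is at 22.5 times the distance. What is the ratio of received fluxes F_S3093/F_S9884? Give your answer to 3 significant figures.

L_S3093/L_S9884 = (R_S3093/R_S9884)²(T_S3093/T_S9884)⁴ = (2.00)² × (4.00)⁴ = 1024.
F_S3093/F_S9884 = (L_S3093/L_S9884)/(d_S3093/d_S9884)² = 1024 / (22.5)² = 2.023.

2.02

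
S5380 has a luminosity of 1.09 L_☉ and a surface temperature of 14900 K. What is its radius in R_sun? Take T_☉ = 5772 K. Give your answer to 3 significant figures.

R/R_☉ = √(L/L_☉) / (T/T_☉)² = √(1.09) / (2.581)²
       = 1.044 / 6.664 = 0.1567.

0.157 R_sun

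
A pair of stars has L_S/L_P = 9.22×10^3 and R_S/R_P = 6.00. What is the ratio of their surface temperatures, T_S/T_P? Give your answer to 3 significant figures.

L ∝ R²T⁴ gives T ∝ (L/R²)^(1/4), so
T_S/T_P = (9.22×10^3 / 6.00²)^(1/4) = (256.1)^(1/4) = 4.000.

4.00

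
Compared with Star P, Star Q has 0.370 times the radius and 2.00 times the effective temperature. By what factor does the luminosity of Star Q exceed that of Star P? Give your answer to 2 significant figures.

2.2

From the Stefan–Boltzmann law, L ∝ R²T⁴, so
L_Q/L_P = (R_Q/R_P)² (T_Q/T_P)⁴ = (0.370)² × (2.00)⁴ = 0.1369 × 16.00 = 2.190.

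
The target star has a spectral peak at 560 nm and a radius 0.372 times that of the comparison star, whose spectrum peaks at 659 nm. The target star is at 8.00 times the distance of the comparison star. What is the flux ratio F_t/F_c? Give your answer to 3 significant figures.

0.00415

Wien's law: T_t/T_c = λ_c/λ_t = 659/560 = 1.177.
L_t/L_c = (R_t/R_c)²(T_t/T_c)⁴ = (0.372)²(1.177)⁴ = 0.2654.
F_t/F_c = (L_t/L_c)/(d_t/d_c)² = 0.2654/(8.00)² = 0.004147.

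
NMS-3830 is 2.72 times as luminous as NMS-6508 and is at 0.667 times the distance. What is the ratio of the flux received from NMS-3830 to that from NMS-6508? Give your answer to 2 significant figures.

F = L/(4πd²), so F_NMS-3830/F_NMS-6508 = (L_NMS-3830/L_NMS-6508) / (d_NMS-3830/d_NMS-6508)²
= 2.72 / (0.667)² = 2.72 / 0.4449 = 6.114.

6.1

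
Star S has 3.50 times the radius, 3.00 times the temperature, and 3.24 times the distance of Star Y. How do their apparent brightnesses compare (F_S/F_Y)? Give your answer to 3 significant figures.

L_S/L_Y = (R_S/R_Y)²(T_S/T_Y)⁴ = (3.50)² × (3.00)⁴ = 992.2.
F_S/F_Y = (L_S/L_Y)/(d_S/d_Y)² = 992.2 / (3.24)² = 94.52.

94.5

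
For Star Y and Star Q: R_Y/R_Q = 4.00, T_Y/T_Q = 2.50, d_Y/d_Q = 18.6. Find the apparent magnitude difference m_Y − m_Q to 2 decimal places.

-0.64

L_Y/L_Q = (4.00)²(2.50)⁴ = 625.0.
F_Y/F_Q = (L_Y/L_Q)/(d_Y/d_Q)² = 625.0/346.0 = 1.807.
m_Y − m_Q = −2.5 log₁₀(1.807) = -0.64.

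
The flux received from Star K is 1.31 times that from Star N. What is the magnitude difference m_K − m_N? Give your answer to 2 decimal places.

-0.29

m_K − m_N = −2.5 log₁₀(F_K/F_N) = −2.5 log₁₀(1.31) = −2.5 × (0.117) = -0.293.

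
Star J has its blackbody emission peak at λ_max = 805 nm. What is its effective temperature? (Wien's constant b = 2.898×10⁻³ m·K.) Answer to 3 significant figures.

3.60×10^3 K

T = b/λ_max = 2.898×10⁻³ / (805×10⁻⁹) = 3600 K.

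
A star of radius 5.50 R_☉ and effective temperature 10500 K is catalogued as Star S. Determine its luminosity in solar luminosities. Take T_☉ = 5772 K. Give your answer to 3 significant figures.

331 solar luminosities

L/L_☉ = (R/R_☉)² (T/T_☉)⁴ = (5.50)² × (10500/5772)⁴
       = 30.25 × (1.819)⁴ = 30.25 × 10.95 = 331.3.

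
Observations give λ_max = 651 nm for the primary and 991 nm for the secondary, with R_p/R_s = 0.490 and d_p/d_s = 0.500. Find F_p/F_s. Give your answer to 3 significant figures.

5.16

Wien's law: T_p/T_s = λ_s/λ_p = 991/651 = 1.522.
L_p/L_s = (R_p/R_s)²(T_p/T_s)⁴ = (0.490)²(1.522)⁴ = 1.289.
F_p/F_s = (L_p/L_s)/(d_p/d_s)² = 1.289/(0.500)² = 5.157.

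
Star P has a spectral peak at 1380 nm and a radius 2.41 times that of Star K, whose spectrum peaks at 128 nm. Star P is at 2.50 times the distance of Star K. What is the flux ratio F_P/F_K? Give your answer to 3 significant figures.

Wien's law: T_P/T_K = λ_K/λ_P = 128/1380 = 0.09275.
L_P/L_K = (R_P/R_K)²(T_P/T_K)⁴ = (2.41)²(0.09275)⁴ = 4.299×10^-4.
F_P/F_K = (L_P/L_K)/(d_P/d_K)² = 4.299×10^-4/(2.50)² = 6.878×10^-5.

6.88×10^-5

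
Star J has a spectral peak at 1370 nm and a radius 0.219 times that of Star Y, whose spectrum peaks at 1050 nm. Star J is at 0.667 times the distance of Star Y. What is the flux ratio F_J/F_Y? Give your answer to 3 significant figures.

Wien's law: T_J/T_Y = λ_Y/λ_J = 1050/1370 = 0.7664.
L_J/L_Y = (R_J/R_Y)²(T_J/T_Y)⁴ = (0.219)²(0.7664)⁴ = 0.01655.
F_J/F_Y = (L_J/L_Y)/(d_J/d_Y)² = 0.01655/(0.667)² = 0.03720.

0.0372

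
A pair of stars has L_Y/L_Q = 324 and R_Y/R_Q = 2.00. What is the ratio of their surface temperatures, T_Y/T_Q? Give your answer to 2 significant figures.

L ∝ R²T⁴ gives T ∝ (L/R²)^(1/4), so
T_Y/T_Q = (324 / 2.00²)^(1/4) = (81.00)^(1/4) = 3.000.

3.0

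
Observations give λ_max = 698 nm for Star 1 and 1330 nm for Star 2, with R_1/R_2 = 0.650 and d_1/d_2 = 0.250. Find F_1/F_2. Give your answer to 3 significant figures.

89.1

Wien's law: T_1/T_2 = λ_2/λ_1 = 1330/698 = 1.905.
L_1/L_2 = (R_1/R_2)²(T_1/T_2)⁴ = (0.650)²(1.905)⁴ = 5.569.
F_1/F_2 = (L_1/L_2)/(d_1/d_2)² = 5.569/(0.250)² = 89.11.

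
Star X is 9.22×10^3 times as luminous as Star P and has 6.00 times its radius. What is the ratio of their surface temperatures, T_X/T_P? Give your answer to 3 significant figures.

4.00

L ∝ R²T⁴ gives T ∝ (L/R²)^(1/4), so
T_X/T_P = (9.22×10^3 / 6.00²)^(1/4) = (256.1)^(1/4) = 4.000.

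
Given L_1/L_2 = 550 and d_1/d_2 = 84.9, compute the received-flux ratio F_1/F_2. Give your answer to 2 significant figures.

0.076

F = L/(4πd²), so F_1/F_2 = (L_1/L_2) / (d_1/d_2)²
= 550 / (84.9)² = 550 / 7208 = 0.07630.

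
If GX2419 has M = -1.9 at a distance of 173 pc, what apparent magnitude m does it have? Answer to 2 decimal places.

m = M + 5 log₁₀(d/10 pc) = -1.9 + 5 log₁₀(173/10)
  = -1.9 + 5 × 1.238 = -1.9 + 6.19 = 4.29.

4.29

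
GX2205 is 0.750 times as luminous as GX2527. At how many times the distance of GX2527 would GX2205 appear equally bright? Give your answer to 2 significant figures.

0.87

Equal flux requires L_GX2205/d_GX2205² = L_GX2527/d_GX2527², so d_GX2205/d_GX2527 = √(L_GX2205/L_GX2527)
= √(0.750) = 0.8660.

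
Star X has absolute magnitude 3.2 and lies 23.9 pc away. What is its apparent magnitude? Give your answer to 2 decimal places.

m = M + 5 log₁₀(d/10 pc) = 3.2 + 5 log₁₀(23.9/10)
  = 3.2 + 5 × 0.378 = 3.2 + 1.89 = 5.09.

5.09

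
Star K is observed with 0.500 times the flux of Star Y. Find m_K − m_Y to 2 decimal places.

0.75

m_K − m_Y = −2.5 log₁₀(F_K/F_Y) = −2.5 log₁₀(0.500) = −2.5 × (-0.301) = 0.753.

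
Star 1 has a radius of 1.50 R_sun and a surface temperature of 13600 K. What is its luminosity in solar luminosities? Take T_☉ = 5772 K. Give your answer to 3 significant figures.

L/L_☉ = (R/R_☉)² (T/T_☉)⁴ = (1.50)² × (13600/5772)⁴
       = 2.250 × (2.356)⁴ = 2.250 × 30.82 = 69.35.

69.3 solar luminosities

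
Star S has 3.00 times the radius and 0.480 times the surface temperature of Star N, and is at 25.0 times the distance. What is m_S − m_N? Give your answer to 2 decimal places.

7.79

L_S/L_N = (3.00)²(0.480)⁴ = 0.4778.
F_S/F_N = (L_S/L_N)/(d_S/d_N)² = 0.4778/625.0 = 7.644×10^-4.
m_S − m_N = −2.5 log₁₀(7.644×10^-4) = 7.79.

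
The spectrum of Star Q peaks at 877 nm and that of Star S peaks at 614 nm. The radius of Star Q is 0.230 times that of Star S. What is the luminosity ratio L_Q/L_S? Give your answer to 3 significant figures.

Wien's law gives T ∝ 1/λ_max, so T_Q/T_S = λ_S/λ_Q = 614/877 = 0.7001.
Then L ∝ R²T⁴ gives L_Q/L_S = (0.230)² × (0.7001)⁴ = 0.05290 × 0.2403 = 0.01271.

0.0127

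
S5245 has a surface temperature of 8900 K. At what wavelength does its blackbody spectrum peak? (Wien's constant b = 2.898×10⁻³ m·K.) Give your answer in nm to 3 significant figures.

326 nm

λ_max = b/T = 2.898×10⁻³ / 8900 = 3.26×10^-7 m = 325.6 nm.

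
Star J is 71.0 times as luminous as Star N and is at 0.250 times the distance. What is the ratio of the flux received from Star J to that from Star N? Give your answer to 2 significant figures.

F = L/(4πd²), so F_J/F_N = (L_J/L_N) / (d_J/d_N)²
= 71.0 / (0.250)² = 71.0 / 0.06250 = 1136.

1.1×10^3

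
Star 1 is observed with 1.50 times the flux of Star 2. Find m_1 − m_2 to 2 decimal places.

-0.44

m_1 − m_2 = −2.5 log₁₀(F_1/F_2) = −2.5 log₁₀(1.50) = −2.5 × (0.176) = -0.440.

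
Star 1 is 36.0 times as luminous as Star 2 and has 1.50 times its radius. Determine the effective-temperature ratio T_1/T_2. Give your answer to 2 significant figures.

2.0

L ∝ R²T⁴ gives T ∝ (L/R²)^(1/4), so
T_1/T_2 = (36.0 / 1.50²)^(1/4) = (16.00)^(1/4) = 2.000.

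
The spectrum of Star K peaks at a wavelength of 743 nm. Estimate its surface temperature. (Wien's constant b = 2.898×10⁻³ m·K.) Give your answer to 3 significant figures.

3.90×10^3 K

T = b/λ_max = 2.898×10⁻³ / (743×10⁻⁹) = 3900 K.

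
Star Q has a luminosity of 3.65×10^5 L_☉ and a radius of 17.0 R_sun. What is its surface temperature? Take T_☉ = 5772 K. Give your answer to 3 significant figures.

T/T_☉ = (L/L_☉)^(1/4) / (R/R_☉)^(1/2)
T = 5772 × (3.65×10^5)^(1/4) / √(17.0) = 5772 × 24.58 / 4.123 = 3.441×10^4 K.

3.44×10^4 K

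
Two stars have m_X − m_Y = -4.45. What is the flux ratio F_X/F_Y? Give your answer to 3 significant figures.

60.3

F_X/F_Y = 10^(−(m_X − m_Y)/2.5) = 10^(4.45/2.5) = 10^1.780 = 60.26.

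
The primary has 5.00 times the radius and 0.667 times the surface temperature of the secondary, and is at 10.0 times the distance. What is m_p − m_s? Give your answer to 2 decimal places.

L_p/L_s = (5.00)²(0.667)⁴ = 4.948.
F_p/F_s = (L_p/L_s)/(d_p/d_s)² = 4.948/100.0 = 0.04948.
m_p − m_s = −2.5 log₁₀(0.04948) = 3.26.

3.26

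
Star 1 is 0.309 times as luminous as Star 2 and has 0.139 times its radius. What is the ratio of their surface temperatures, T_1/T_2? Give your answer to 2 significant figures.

L ∝ R²T⁴ gives T ∝ (L/R²)^(1/4), so
T_1/T_2 = (0.309 / 0.139²)^(1/4) = (15.99)^(1/4) = 2.000.

2.0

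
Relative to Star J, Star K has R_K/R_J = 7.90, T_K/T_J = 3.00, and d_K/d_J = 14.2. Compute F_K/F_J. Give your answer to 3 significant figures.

L_K/L_J = (R_K/R_J)²(T_K/T_J)⁴ = (7.90)² × (3.00)⁴ = 5055.
F_K/F_J = (L_K/L_J)/(d_K/d_J)² = 5055 / (14.2)² = 25.07.

25.1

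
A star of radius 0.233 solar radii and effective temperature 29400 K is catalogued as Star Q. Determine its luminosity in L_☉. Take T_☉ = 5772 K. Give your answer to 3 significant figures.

L/L_☉ = (R/R_☉)² (T/T_☉)⁴ = (0.233)² × (29400/5772)⁴
       = 0.05429 × (5.094)⁴ = 0.05429 × 673.1 = 36.54.

36.5 L_☉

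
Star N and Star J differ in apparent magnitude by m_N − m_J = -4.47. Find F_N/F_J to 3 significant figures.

F_N/F_J = 10^(−(m_N − m_J)/2.5) = 10^(4.47/2.5) = 10^1.788 = 61.38.

61.4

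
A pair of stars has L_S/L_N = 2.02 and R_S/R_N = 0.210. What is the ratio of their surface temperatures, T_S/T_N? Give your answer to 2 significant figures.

2.6

L ∝ R²T⁴ gives T ∝ (L/R²)^(1/4), so
T_S/T_N = (2.02 / 0.210²)^(1/4) = (45.80)^(1/4) = 2.602.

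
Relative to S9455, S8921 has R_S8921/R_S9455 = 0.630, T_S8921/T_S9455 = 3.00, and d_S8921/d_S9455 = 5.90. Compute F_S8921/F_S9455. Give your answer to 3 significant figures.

0.924

L_S8921/L_S9455 = (R_S8921/R_S9455)²(T_S8921/T_S9455)⁴ = (0.630)² × (3.00)⁴ = 32.15.
F_S8921/F_S9455 = (L_S8921/L_S9455)/(d_S8921/d_S9455)² = 32.15 / (5.90)² = 0.9236.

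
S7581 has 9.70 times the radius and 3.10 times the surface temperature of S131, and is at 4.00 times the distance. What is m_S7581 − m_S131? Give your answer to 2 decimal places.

-6.84

L_S7581/L_S131 = (9.70)²(3.10)⁴ = 8689.
F_S7581/F_S131 = (L_S7581/L_S131)/(d_S7581/d_S131)² = 8689/16.00 = 543.1.
m_S7581 − m_S131 = −2.5 log₁₀(543.1) = -6.84.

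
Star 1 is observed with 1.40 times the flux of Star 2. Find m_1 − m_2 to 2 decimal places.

m_1 − m_2 = −2.5 log₁₀(F_1/F_2) = −2.5 log₁₀(1.40) = −2.5 × (0.146) = -0.365.

-0.37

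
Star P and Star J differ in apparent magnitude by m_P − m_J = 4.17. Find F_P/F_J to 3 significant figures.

F_P/F_J = 10^(−(m_P − m_J)/2.5) = 10^(-4.17/2.5) = 10^-1.668 = 0.02148.

0.0215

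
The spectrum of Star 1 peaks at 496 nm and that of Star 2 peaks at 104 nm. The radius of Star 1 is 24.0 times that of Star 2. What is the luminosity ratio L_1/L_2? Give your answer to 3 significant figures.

Wien's law gives T ∝ 1/λ_max, so T_1/T_2 = λ_2/λ_1 = 104/496 = 0.2097.
Then L ∝ R²T⁴ gives L_1/L_2 = (24.0)² × (0.2097)⁴ = 576.0 × 0.001933 = 1.113.

1.11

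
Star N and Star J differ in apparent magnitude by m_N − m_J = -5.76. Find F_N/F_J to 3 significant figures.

F_N/F_J = 10^(−(m_N − m_J)/2.5) = 10^(5.76/2.5) = 10^2.304 = 201.4.

201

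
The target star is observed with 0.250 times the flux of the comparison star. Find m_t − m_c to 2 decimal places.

1.51

m_t − m_c = −2.5 log₁₀(F_t/F_c) = −2.5 log₁₀(0.250) = −2.5 × (-0.602) = 1.505.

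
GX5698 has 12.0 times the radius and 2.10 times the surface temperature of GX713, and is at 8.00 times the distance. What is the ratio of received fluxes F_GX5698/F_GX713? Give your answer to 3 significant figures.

L_GX5698/L_GX713 = (R_GX5698/R_GX713)²(T_GX5698/T_GX713)⁴ = (12.0)² × (2.10)⁴ = 2801.
F_GX5698/F_GX713 = (L_GX5698/L_GX713)/(d_GX5698/d_GX713)² = 2801 / (8.00)² = 43.76.

43.8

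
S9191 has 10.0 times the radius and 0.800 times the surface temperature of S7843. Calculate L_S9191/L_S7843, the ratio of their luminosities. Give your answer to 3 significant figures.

41.0

From the Stefan–Boltzmann law, L ∝ R²T⁴, so
L_S9191/L_S7843 = (R_S9191/R_S7843)² (T_S9191/T_S7843)⁴ = (10.0)² × (0.800)⁴ = 100.0 × 0.4096 = 40.96.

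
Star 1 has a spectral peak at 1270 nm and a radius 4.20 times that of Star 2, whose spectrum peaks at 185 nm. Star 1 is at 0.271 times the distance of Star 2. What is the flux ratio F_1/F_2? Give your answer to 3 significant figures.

Wien's law: T_1/T_2 = λ_2/λ_1 = 185/1270 = 0.1457.
L_1/L_2 = (R_1/R_2)²(T_1/T_2)⁴ = (4.20)²(0.1457)⁴ = 0.007943.
F_1/F_2 = (L_1/L_2)/(d_1/d_2)² = 0.007943/(0.271)² = 0.1082.

0.108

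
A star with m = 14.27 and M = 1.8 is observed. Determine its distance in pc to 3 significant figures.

3.12×10^3 pc

m − M = 5 log₁₀(d/10 pc)
14.27 − (1.8) = 12.47 = 5 log₁₀(d/10)
d = 10 × 10^(12.47/5) = 10 × 10^2.494 = 3119 pc.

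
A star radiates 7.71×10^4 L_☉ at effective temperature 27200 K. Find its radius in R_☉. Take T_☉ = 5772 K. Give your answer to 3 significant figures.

12.5 R_☉

R/R_☉ = √(L/L_☉) / (T/T_☉)² = √(7.71×10^4) / (4.712)²
       = 277.7 / 22.21 = 12.50.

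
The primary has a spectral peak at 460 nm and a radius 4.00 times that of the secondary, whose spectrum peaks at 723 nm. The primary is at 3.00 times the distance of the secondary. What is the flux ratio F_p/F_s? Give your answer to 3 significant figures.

Wien's law: T_p/T_s = λ_s/λ_p = 723/460 = 1.572.
L_p/L_s = (R_p/R_s)²(T_p/T_s)⁴ = (4.00)²(1.572)⁴ = 97.64.
F_p/F_s = (L_p/L_s)/(d_p/d_s)² = 97.64/(3.00)² = 10.85.

10.8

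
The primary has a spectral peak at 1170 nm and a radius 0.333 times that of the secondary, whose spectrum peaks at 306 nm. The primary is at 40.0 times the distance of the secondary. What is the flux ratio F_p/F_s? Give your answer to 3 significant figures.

3.24×10^-7

Wien's law: T_p/T_s = λ_s/λ_p = 306/1170 = 0.2615.
L_p/L_s = (R_p/R_s)²(T_p/T_s)⁴ = (0.333)²(0.2615)⁴ = 5.188×10^-4.
F_p/F_s = (L_p/L_s)/(d_p/d_s)² = 5.188×10^-4/(40.0)² = 3.243×10^-7.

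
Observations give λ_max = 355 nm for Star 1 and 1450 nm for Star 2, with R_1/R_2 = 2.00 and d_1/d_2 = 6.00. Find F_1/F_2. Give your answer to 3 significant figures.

Wien's law: T_1/T_2 = λ_2/λ_1 = 1450/355 = 4.085.
L_1/L_2 = (R_1/R_2)²(T_1/T_2)⁴ = (2.00)²(4.085)⁴ = 1113.
F_1/F_2 = (L_1/L_2)/(d_1/d_2)² = 1113/(6.00)² = 30.93.

30.9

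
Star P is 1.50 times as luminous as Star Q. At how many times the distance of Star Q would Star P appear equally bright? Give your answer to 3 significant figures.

Equal flux requires L_P/d_P² = L_Q/d_Q², so d_P/d_Q = √(L_P/L_Q)
= √(1.50) = 1.225.

1.22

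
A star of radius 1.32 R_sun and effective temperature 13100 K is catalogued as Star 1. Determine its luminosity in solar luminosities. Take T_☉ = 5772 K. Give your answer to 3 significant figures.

L/L_☉ = (R/R_☉)² (T/T_☉)⁴ = (1.32)² × (13100/5772)⁴
       = 1.742 × (2.270)⁴ = 1.742 × 26.53 = 46.23.

46.2 solar luminosities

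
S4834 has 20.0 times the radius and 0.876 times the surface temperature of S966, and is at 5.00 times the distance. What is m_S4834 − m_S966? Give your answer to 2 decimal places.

-2.44

L_S4834/L_S966 = (20.0)²(0.876)⁴ = 235.5.
F_S4834/F_S966 = (L_S4834/L_S966)/(d_S4834/d_S966)² = 235.5/25.00 = 9.422.
m_S4834 − m_S966 = −2.5 log₁₀(9.422) = -2.44.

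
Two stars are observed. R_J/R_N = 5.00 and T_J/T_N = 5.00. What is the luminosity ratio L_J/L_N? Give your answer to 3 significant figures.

From the Stefan–Boltzmann law, L ∝ R²T⁴, so
L_J/L_N = (R_J/R_N)² (T_J/T_N)⁴ = (5.00)² × (5.00)⁴ = 25.00 × 625.0 = 1.562×10^4.

1.56×10^4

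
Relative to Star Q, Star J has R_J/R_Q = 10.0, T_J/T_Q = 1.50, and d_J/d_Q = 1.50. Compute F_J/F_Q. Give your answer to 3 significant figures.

L_J/L_Q = (R_J/R_Q)²(T_J/T_Q)⁴ = (10.0)² × (1.50)⁴ = 506.2.
F_J/F_Q = (L_J/L_Q)/(d_J/d_Q)² = 506.2 / (1.50)² = 225.0.

225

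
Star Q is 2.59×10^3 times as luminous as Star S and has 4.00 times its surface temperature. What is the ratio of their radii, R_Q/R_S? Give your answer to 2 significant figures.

3.2

L ∝ R²T⁴ gives R ∝ √L / T², so
R_Q/R_S = √(2.59×10^3) / (4.00)² = 50.89 / 16.00 = 3.181.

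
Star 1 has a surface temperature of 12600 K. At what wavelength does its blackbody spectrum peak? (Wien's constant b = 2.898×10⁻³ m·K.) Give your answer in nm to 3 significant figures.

230 nm

λ_max = b/T = 2.898×10⁻³ / 12600 = 2.30×10^-7 m = 230.0 nm.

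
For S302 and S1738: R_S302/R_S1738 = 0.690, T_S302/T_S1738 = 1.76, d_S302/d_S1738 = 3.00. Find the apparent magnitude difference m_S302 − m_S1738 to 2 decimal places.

0.74

L_S302/L_S1738 = (0.690)²(1.76)⁴ = 4.568.
F_S302/F_S1738 = (L_S302/L_S1738)/(d_S302/d_S1738)² = 4.568/9.000 = 0.5076.
m_S302 − m_S1738 = −2.5 log₁₀(0.5076) = 0.74.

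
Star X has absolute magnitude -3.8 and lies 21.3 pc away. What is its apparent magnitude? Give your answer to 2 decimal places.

-2.16

m = M + 5 log₁₀(d/10 pc) = -3.8 + 5 log₁₀(21.3/10)
  = -3.8 + 5 × 0.328 = -3.8 + 1.64 = -2.16.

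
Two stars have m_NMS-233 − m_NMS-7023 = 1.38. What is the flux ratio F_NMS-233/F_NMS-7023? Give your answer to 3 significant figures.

0.281

F_NMS-233/F_NMS-7023 = 10^(−(m_NMS-233 − m_NMS-7023)/2.5) = 10^(-1.38/2.5) = 10^-0.552 = 0.2805.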